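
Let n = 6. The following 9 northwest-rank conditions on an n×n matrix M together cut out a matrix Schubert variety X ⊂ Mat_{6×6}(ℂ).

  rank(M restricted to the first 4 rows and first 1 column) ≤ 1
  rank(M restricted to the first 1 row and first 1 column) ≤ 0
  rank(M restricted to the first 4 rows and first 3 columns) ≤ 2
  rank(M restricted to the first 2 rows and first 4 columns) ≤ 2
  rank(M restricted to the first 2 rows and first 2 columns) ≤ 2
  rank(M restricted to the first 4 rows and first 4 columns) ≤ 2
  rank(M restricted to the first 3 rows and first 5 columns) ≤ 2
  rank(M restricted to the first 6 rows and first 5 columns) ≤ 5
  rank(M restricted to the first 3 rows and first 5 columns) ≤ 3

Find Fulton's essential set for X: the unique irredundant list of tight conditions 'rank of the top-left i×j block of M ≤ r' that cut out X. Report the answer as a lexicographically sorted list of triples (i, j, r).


Propagating the 9 rank bounds to every northwest block:

  i=1: 0 | 1 | 1 | 1 | 1 | 1
  i=2: 1 | 2 | 2 | 2 | 2 | 2
  i=3: 1 | 2 | 2 | 2 | 2 | 3
  i=4: 1 | 2 | 2 | 2 | 3 | 4
  i=5: 1 | 2 | 3 | 3 | 4 | 5
  i=6: 1 | 2 | 3 | 4 | 5 | 6

the unique w with this rank table is (2, 1, 6, 5, 3, 4).

D(w) has 6 cells with 3 SE-corners; essential set:

[(1, 1, 0), (3, 5, 2), (4, 4, 2)]


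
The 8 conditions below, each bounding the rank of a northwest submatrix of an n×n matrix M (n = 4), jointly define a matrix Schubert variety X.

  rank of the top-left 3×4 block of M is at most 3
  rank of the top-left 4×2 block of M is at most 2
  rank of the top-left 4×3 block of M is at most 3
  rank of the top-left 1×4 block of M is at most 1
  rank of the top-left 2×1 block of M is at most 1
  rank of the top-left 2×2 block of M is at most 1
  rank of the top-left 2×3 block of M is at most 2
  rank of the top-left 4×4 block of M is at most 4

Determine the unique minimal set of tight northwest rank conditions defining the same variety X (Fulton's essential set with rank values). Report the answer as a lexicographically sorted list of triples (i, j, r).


Rank table r_w(4×4) implied by the 8 constraints:

  R[1]: 1, 1, 1, 1
  R[2]: 1, 1, 2, 2
  R[3]: 1, 2, 3, 3
  R[4]: 1, 2, 3, 4

so w = (1, 3, 2, 4).

Fulton essential set (the sole Rothe cell):

[(2, 2, 1)]


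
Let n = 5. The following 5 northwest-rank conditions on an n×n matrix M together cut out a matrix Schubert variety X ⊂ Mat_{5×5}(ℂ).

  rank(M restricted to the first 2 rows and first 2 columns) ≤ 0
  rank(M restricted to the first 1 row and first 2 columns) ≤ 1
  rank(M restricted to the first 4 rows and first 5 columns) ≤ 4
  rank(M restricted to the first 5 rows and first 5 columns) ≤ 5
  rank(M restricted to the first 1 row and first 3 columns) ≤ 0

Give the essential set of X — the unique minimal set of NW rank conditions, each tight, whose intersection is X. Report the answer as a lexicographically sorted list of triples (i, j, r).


The tightest implied rank at each (i,j), from the 5 conditions:

  row 1: 0 | 0 | 0 | 1 | 1
  row 2: 0 | 0 | 1 | 2 | 2
  row 3: 1 | 1 | 2 | 3 | 3
  row 4: 1 | 2 | 3 | 4 | 4
  row 5: 1 | 2 | 3 | 4 | 5

reading off 1-entries of Δ²R: w = (4, 3, 1, 2, 5).

|D(w)|=5, |Ess(w)|=2:

[(1, 3, 0), (2, 2, 0)]


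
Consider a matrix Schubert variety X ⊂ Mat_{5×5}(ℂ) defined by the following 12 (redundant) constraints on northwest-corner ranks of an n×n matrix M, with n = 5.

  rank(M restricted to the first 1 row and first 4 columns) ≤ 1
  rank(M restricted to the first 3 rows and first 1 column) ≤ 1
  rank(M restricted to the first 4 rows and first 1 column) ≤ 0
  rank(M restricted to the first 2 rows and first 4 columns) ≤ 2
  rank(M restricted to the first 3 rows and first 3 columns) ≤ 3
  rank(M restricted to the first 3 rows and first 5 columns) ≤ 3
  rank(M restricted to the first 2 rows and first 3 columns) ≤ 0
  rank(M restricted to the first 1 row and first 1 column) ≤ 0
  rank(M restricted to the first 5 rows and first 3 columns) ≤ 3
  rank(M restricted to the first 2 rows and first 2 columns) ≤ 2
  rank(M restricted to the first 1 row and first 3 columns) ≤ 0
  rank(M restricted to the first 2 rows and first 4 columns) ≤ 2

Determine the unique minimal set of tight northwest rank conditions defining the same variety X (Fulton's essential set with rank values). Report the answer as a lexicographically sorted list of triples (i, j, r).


Recovering R(i,j) via the rank-extension bound from the 12 conditions:

  i=1: 0 | 0 | 0 | 1 | 1
  i=2: 0 | 0 | 0 | 1 | 2
  i=3: 0 | 1 | 1 | 2 | 3
  i=4: 0 | 1 | 2 | 3 | 4
  i=5: 1 | 2 | 3 | 4 | 5

second differences of R give the permutation w = (4, 5, 2, 3, 1).

Rothe diagram D(w) (8 cells), 2 SE-corners (essential conditions):

[(2, 3, 0), (4, 1, 0)]


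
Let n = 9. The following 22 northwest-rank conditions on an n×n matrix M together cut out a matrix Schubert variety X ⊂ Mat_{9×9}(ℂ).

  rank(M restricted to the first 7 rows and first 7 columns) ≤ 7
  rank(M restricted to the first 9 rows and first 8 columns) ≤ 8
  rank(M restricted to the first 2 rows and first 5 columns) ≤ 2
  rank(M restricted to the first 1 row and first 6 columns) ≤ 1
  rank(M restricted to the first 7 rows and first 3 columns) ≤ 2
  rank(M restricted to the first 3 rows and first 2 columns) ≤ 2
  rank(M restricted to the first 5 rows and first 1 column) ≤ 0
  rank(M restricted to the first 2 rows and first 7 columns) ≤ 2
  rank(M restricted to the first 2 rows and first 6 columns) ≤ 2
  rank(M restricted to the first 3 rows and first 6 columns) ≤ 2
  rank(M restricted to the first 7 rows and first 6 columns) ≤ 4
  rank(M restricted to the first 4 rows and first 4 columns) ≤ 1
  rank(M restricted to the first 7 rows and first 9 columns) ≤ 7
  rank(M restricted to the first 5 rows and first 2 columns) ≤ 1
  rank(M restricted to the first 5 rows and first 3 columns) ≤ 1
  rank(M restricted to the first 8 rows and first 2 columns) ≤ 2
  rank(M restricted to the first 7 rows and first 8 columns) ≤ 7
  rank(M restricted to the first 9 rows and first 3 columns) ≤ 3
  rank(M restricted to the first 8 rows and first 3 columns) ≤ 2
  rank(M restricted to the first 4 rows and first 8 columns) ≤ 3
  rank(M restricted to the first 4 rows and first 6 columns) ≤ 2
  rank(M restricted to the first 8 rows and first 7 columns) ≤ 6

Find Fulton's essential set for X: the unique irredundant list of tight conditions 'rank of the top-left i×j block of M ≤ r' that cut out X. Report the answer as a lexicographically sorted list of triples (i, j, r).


Reconstructing r_w from the 22 given conditions:

  R[1]: 0  1  1  1  1  1  1  1  1
  R[2]: 0  1  1  1  2  2  2  2  2
  R[3]: 0  1  1  1  2  2  3  3  3
  R[4]: 0  1  1  1  2  2  3  3  4
  R[5]: 0  1  1  2  3  3  4  4  5
  R[6]: 1  2  2  3  4  4  5  5  6
  R[7]: 1  2  2  3  4  4  5  6  7
  R[8]: 1  2  2  3  4  5  6  7  8
  R[9]: 1  2  3  4  5  6  7  8  9

second differences of R give the permutation w = (2, 5, 7, 9, 4, 1, 8, 6, 3).

|D(w)|=18, |Ess(w)|=7:

[(4, 4, 1), (4, 6, 2), (4, 8, 3), (5, 1, 0), (5, 3, 1), (7, 6, 4), (8, 3, 2)]


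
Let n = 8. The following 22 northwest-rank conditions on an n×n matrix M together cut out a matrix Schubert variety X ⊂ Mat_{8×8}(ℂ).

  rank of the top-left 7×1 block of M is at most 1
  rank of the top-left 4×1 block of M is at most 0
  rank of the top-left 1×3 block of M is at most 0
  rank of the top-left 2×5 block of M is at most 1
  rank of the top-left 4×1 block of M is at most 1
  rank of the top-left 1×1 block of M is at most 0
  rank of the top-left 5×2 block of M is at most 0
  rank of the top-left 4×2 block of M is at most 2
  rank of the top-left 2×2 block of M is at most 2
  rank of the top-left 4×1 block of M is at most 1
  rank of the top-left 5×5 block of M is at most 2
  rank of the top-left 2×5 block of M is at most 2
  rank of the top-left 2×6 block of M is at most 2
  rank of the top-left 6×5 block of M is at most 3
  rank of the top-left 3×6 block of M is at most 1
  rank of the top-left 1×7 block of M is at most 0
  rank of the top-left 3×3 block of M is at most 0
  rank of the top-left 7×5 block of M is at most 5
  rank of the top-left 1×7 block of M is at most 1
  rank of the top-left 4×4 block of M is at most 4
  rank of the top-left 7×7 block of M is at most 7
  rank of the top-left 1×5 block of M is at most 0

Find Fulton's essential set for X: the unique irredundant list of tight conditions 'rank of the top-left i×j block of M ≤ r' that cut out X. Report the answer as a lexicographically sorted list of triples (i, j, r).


Rank table r_w(8×8) implied by the 22 constraints:

  row 1: 0  0  0  0  0  0  0  1
  row 2: 0  0  0  1  1  1  1  2
  row 3: 0  0  0  1  1  1  2  3
  row 4: 0  0  1  2  2  2  3  4
  row 5: 0  0  1  2  2  3  4  5
  row 6: 1  1  2  3  3  4  5  6
  row 7: 1  2  3  4  4  5  6  7
  row 8: 1  2  3  4  5  6  7  8

hence w(1..8) = (8, 4, 7, 3, 6, 1, 2, 5).

5 SE-corners of the 20-cell Rothe diagram give Ess(w):

[(1, 7, 0), (3, 3, 0), (3, 6, 1), (5, 2, 0), (5, 5, 2)]


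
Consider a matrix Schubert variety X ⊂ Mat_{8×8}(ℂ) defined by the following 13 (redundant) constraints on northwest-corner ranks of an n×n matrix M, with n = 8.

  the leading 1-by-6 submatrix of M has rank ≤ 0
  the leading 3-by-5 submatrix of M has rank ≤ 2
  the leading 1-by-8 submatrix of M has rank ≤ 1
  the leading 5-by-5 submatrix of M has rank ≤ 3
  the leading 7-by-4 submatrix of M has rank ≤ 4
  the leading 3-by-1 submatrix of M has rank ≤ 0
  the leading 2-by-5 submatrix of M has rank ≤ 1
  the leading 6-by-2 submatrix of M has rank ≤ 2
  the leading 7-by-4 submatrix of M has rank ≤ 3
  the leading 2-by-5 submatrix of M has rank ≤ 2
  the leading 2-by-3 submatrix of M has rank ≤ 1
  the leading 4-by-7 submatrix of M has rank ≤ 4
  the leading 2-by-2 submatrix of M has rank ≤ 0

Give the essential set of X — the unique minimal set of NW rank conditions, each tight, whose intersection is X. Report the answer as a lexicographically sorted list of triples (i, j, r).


Rank table r_w(8×8) implied by the 13 constraints:

  0 0 0 0 0 0 1 1
  0 0 1 1 1 1 2 2
  0 1 2 2 2 2 3 3
  1 2 3 3 3 3 4 4
  1 2 3 3 3 4 5 5
  1 2 3 3 4 5 6 6
  1 2 3 3 4 5 6 7
  1 2 3 4 5 6 7 8

so w = (7, 3, 2, 1, 6, 5, 8, 4).

ℓ(w)=13; the 5 essential cells (i,j,r):

[(1, 6, 0), (2, 2, 0), (3, 1, 0), (5, 5, 3), (7, 4, 3)]


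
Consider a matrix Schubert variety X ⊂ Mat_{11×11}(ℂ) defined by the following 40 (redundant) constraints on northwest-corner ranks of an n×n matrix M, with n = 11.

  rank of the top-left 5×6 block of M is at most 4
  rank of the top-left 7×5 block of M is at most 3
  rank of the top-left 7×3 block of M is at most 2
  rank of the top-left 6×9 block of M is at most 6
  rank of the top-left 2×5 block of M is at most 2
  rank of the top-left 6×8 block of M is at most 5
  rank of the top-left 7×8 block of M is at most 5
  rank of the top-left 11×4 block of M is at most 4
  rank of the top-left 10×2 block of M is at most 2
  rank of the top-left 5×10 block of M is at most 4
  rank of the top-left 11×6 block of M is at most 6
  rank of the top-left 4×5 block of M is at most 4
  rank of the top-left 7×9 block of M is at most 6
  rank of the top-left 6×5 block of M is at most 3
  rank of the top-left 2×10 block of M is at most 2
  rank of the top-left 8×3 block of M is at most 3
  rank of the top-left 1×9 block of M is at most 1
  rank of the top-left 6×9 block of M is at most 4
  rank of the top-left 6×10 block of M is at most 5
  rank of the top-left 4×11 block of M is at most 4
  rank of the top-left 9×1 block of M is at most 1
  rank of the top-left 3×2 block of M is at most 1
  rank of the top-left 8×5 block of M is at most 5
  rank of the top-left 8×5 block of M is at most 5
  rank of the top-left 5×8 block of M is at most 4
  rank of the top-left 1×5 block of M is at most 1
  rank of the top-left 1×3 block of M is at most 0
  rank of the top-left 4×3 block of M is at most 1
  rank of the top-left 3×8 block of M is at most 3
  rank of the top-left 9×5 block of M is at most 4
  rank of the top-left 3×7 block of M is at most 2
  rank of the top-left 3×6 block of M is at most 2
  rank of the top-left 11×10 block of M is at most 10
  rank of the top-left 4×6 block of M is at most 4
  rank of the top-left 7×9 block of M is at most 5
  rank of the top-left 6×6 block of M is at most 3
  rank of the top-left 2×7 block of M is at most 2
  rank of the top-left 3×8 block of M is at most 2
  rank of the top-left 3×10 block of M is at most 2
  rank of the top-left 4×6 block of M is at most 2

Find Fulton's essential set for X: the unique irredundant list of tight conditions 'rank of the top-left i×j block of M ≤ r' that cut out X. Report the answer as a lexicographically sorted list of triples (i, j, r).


Recovering R(i,j) via the rank-extension bound from the 40 conditions:

  R[1]: 0 | 0 | 0 | 1 | 1 | 1 | 1 | 1 | 1 | 1 | 1
  R[2]: 1 | 1 | 1 | 2 | 2 | 2 | 2 | 2 | 2 | 2 | 2
  R[3]: 1 | 1 | 1 | 2 | 2 | 2 | 2 | 2 | 2 | 2 | 3
  R[4]: 1 | 1 | 1 | 2 | 2 | 2 | 3 | 3 | 3 | 3 | 4
  R[5]: 1 | 2 | 2 | 3 | 3 | 3 | 4 | 4 | 4 | 4 | 5
  R[6]: 1 | 2 | 2 | 3 | 3 | 3 | 4 | 4 | 4 | 5 | 6
  R[7]: 1 | 2 | 2 | 3 | 3 | 4 | 5 | 5 | 5 | 6 | 7
  R[8]: 1 | 2 | 3 | 4 | 4 | 5 | 6 | 6 | 6 | 7 | 8
  R[9]: 1 | 2 | 3 | 4 | 4 | 5 | 6 | 7 | 7 | 8 | 9
  R[10]: 1 | 2 | 3 | 4 | 5 | 6 | 7 | 8 | 8 | 9 | 10
  R[11]: 1 | 2 | 3 | 4 | 5 | 6 | 7 | 8 | 9 | 10 | 11

second differences of R give the permutation w = (4, 1, 11, 7, 2, 10, 6, 3, 8, 5, 9).

ℓ(w)=23; the 9 essential cells (i,j,r):

[(1, 3, 0), (3, 10, 2), (4, 3, 1), (4, 6, 2), (6, 6, 3), (6, 9, 4), (7, 3, 2), (7, 5, 3), (9, 5, 4)]


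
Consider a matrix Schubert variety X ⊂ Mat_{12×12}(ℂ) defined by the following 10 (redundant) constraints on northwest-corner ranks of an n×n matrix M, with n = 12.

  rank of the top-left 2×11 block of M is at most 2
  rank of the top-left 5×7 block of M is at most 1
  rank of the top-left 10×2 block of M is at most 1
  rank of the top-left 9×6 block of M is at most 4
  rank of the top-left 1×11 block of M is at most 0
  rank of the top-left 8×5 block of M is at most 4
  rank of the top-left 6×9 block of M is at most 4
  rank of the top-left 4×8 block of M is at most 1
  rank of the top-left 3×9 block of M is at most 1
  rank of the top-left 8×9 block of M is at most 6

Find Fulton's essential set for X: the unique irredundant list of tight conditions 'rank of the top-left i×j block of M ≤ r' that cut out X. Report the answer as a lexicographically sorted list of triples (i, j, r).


Recovering R(i,j) via the rank-extension bound from the 10 conditions:

  row 1: 0 | 0 | 0 | 0 | 0 | 0 | 0 | 0 | 0 | 0 | 0 | 1
  row 2: 1 | 1 | 1 | 1 | 1 | 1 | 1 | 1 | 1 | 1 | 1 | 2
  row 3: 1 | 1 | 1 | 1 | 1 | 1 | 1 | 1 | 1 | 2 | 2 | 3
  row 4: 1 | 1 | 1 | 1 | 1 | 1 | 1 | 1 | 2 | 3 | 3 | 4
  row 5: 1 | 1 | 1 | 1 | 1 | 1 | 1 | 2 | 3 | 4 | 4 | 5
  row 6: 1 | 1 | 2 | 2 | 2 | 2 | 2 | 3 | 4 | 5 | 5 | 6
  row 7: 1 | 1 | 2 | 3 | 3 | 3 | 3 | 4 | 5 | 6 | 6 | 7
  row 8: 1 | 1 | 2 | 3 | 4 | 4 | 4 | 5 | 6 | 7 | 7 | 8
  row 9: 1 | 1 | 2 | 3 | 4 | 4 | 5 | 6 | 7 | 8 | 8 | 9
  row 10: 1 | 1 | 2 | 3 | 4 | 5 | 6 | 7 | 8 | 9 | 9 | 10
  row 11: 1 | 2 | 3 | 4 | 5 | 6 | 7 | 8 | 9 | 10 | 10 | 11
  row 12: 1 | 2 | 3 | 4 | 5 | 6 | 7 | 8 | 9 | 10 | 11 | 12

the unique w with this rank table is (12, 1, 10, 9, 8, 3, 4, 5, 7, 6, 2, 11).

6 SE-corners of the 38-cell Rothe diagram give Ess(w):

[(1, 11, 0), (3, 9, 1), (4, 8, 1), (5, 7, 1), (9, 6, 4), (10, 2, 1)]


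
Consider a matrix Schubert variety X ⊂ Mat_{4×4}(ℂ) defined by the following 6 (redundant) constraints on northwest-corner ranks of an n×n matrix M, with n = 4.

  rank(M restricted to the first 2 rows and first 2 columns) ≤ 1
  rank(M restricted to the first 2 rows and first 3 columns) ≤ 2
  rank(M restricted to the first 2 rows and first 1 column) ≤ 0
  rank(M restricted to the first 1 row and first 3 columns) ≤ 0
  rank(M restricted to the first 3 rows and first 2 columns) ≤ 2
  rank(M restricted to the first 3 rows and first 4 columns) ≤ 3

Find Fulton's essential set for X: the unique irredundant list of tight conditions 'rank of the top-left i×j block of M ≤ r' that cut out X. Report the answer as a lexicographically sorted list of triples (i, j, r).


Computing R[i][j] = min implied NW-rank bound (n=4, 6 conditions):

  i=1: 0  0  0  1
  i=2: 0  1  1  2
  i=3: 1  2  2  3
  i=4: 1  2  3  4

so w = (4, 2, 1, 3).

D(w) has 4 cells with 2 SE-corners; essential set:

[(1, 3, 0), (2, 1, 0)]


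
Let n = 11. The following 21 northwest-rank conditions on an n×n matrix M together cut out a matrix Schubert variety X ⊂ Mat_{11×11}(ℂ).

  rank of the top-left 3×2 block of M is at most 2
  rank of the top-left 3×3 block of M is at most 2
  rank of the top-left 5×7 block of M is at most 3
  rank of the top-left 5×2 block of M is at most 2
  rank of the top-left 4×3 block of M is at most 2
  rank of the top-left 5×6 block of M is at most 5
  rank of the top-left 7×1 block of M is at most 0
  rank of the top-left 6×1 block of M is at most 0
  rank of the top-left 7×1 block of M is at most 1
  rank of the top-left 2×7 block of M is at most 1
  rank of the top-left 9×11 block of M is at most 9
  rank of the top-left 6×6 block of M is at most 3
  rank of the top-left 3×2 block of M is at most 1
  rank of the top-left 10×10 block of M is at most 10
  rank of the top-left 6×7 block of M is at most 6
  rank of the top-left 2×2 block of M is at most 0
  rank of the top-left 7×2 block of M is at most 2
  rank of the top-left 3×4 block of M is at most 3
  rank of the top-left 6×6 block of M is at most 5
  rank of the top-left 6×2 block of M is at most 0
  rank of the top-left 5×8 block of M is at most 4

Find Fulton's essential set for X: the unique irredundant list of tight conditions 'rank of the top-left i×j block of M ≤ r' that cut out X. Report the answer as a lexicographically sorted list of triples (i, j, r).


The tightest implied rank at each (i,j), from the 21 conditions:

  0 0 1 1 1 1 1 1 1 1 1
  0 0 1 1 1 1 1 2 2 2 2
  0 0 1 2 2 2 2 3 3 3 3
  0 0 1 2 3 3 3 4 4 4 4
  0 0 1 2 3 3 3 4 5 5 5
  0 0 1 2 3 3 4 5 6 6 6
  0 1 2 3 4 4 5 6 7 7 7
  1 2 3 4 5 5 6 7 8 8 8
  1 2 3 4 5 6 7 8 9 9 9
  1 2 3 4 5 6 7 8 9 10 10
  1 2 3 4 5 6 7 8 9 10 11

the unique w with this rank table is (3, 8, 4, 5, 9, 7, 2, 1, 6, 10, 11).

5 SE-corners of the 20-cell Rothe diagram give Ess(w):

[(2, 7, 1), (5, 7, 3), (6, 2, 0), (6, 6, 3), (7, 1, 0)]


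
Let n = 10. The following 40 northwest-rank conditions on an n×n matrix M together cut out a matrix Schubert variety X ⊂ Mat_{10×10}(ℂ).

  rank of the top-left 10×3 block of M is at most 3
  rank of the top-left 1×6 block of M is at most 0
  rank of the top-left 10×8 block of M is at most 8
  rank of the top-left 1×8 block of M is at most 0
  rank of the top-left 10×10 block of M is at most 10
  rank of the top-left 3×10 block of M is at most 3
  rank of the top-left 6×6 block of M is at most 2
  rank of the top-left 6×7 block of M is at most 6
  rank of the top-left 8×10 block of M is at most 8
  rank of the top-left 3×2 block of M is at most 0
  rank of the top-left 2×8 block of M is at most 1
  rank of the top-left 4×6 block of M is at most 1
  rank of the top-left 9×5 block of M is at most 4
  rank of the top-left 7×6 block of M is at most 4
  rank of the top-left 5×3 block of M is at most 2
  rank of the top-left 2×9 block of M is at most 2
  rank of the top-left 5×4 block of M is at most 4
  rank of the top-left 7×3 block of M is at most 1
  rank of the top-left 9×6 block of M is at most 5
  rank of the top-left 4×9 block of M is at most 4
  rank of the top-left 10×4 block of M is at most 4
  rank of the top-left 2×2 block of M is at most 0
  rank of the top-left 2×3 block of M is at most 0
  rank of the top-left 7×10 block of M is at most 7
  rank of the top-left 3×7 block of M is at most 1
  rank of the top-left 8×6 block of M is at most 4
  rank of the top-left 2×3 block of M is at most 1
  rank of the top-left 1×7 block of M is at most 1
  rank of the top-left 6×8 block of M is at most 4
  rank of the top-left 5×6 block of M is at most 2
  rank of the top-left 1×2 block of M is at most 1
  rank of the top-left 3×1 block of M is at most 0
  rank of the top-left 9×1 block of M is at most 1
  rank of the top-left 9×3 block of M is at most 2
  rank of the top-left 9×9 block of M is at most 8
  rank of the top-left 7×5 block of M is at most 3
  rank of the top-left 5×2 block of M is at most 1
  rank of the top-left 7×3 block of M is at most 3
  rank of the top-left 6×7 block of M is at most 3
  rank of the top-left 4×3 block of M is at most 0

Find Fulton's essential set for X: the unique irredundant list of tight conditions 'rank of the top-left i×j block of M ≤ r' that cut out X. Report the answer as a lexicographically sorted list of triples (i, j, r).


Rank table r_w(10×10) implied by the 40 constraints:

  0 0 0 0 0 0 0 0 1 1
  0 0 0 1 1 1 1 1 2 2
  0 0 0 1 1 1 1 2 3 3
  0 0 0 1 1 1 2 3 4 4
  1 1 1 2 2 2 3 4 5 5
  1 1 1 2 2 2 3 4 5 6
  1 1 1 2 3 3 4 5 6 7
  1 2 2 3 4 4 5 6 7 8
  1 2 2 3 4 5 6 7 8 9
  1 2 3 4 5 6 7 8 9 10

giving w = (9, 4, 8, 7, 1, 10, 5, 2, 6, 3) via Δ²R.

D(w) has 29 cells with 7 SE-corners; essential set:

[(1, 8, 0), (3, 7, 1), (4, 3, 0), (4, 6, 1), (6, 6, 2), (7, 3, 1), (9, 3, 2)]


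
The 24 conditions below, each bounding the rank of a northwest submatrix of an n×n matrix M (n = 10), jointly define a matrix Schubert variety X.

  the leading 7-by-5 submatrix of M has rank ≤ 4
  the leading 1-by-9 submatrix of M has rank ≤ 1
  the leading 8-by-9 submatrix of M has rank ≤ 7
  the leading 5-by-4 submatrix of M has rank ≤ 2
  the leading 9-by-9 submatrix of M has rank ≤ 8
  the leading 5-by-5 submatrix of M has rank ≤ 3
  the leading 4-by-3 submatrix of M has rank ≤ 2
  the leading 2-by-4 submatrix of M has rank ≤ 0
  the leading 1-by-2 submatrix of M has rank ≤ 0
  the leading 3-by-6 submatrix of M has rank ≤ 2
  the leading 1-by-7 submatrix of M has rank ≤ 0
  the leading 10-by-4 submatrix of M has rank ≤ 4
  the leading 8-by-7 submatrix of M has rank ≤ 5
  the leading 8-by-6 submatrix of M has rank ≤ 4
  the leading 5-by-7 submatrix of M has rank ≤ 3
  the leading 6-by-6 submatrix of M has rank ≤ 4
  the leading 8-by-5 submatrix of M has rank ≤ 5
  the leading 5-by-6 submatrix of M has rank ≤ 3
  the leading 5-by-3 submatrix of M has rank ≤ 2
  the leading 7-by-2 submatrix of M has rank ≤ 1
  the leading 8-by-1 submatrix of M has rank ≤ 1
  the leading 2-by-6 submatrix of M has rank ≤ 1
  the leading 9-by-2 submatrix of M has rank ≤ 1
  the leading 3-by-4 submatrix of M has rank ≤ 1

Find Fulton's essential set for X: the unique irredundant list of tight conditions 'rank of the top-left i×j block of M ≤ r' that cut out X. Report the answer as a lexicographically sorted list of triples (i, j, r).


The tightest implied rank at each (i,j), from the 24 conditions:

  R[1]: 0 0 0 0 0 0 0 1 1 1
  R[2]: 0 0 0 0 1 1 1 2 2 2
  R[3]: 1 1 1 1 2 2 2 3 3 3
  R[4]: 1 1 2 2 3 3 3 4 4 4
  R[5]: 1 1 2 2 3 3 3 4 5 5
  R[6]: 1 1 2 3 4 4 4 5 6 6
  R[7]: 1 1 2 3 4 4 5 6 7 7
  R[8]: 1 1 2 3 4 4 5 6 7 8
  R[9]: 1 1 2 3 4 5 6 7 8 9
  R[10]: 1 2 3 4 5 6 7 8 9 10

second differences of R give the permutation w = (8, 5, 1, 3, 9, 4, 7, 10, 6, 2).

ℓ(w)=22; the 6 essential cells (i,j,r):

[(1, 7, 0), (2, 4, 0), (5, 4, 2), (5, 7, 3), (8, 6, 4), (9, 2, 1)]


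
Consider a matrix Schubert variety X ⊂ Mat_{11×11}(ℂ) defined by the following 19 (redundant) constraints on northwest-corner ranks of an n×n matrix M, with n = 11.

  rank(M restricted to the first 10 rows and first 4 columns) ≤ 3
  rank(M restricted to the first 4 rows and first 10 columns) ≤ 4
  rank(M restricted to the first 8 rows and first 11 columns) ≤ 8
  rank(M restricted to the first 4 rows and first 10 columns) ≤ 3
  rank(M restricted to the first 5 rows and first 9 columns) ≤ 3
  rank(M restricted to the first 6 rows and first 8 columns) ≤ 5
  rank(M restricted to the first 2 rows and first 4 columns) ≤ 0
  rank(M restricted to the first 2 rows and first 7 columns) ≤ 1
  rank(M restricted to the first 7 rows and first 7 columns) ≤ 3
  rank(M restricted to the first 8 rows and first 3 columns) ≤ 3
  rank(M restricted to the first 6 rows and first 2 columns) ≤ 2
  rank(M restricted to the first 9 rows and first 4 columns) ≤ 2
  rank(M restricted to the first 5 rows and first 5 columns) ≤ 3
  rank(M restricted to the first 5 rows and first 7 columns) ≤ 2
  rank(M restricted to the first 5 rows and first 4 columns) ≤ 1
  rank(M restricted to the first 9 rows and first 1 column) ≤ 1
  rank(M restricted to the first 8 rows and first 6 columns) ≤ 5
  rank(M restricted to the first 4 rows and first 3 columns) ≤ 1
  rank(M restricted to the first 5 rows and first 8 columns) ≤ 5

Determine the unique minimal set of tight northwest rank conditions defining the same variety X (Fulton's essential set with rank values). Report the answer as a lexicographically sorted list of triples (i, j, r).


Rank table r_w(11×11) implied by the 19 constraints:

  0  0  0  0  1  1  1  1  1  1  1
  0  0  0  0  1  1  1  2  2  2  2
  1  1  1  1  2  2  2  3  3  3  3
  1  1  1  1  2  2  2  3  3  3  4
  1  1  1  1  2  2  2  3  3  4  5
  1  2  2  2  3  3  3  4  4  5  6
  1  2  2  2  3  3  3  4  5  6  7
  1  2  2  2  3  4  4  5  6  7  8
  1  2  2  2  3  4  5  6  7  8  9
  1  2  3  3  4  5  6  7  8  9  10
  1  2  3  4  5  6  7  8  9  10  11

so w = (5, 8, 1, 11, 10, 2, 9, 6, 7, 3, 4).

D(w) has 31 cells with 8 SE-corners; essential set:

[(2, 4, 0), (2, 7, 1), (4, 10, 3), (5, 4, 1), (5, 7, 2), (5, 9, 3), (7, 7, 3), (9, 4, 2)]


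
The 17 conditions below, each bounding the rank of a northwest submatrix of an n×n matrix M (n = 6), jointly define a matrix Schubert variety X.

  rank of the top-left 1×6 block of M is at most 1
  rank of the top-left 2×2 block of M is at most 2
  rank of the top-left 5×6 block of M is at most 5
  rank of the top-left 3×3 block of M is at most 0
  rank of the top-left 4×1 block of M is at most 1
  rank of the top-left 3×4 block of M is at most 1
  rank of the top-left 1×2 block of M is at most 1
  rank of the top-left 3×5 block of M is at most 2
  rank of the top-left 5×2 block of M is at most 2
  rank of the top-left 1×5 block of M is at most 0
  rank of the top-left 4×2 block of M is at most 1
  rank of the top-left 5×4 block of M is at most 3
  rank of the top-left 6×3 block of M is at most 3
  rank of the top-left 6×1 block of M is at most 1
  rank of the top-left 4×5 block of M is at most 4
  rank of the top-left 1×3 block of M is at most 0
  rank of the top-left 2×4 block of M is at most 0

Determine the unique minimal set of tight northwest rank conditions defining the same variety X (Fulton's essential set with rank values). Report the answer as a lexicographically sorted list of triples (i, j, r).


Reconstructing r_w from the 17 given conditions:

  i=1: 0 0 0 0 0 1
  i=2: 0 0 0 0 1 2
  i=3: 0 0 0 1 2 3
  i=4: 1 1 1 2 3 4
  i=5: 1 2 2 3 4 5
  i=6: 1 2 3 4 5 6

so w = (6, 5, 4, 1, 2, 3).

|D(w)|=12, |Ess(w)|=3:

[(1, 5, 0), (2, 4, 0), (3, 3, 0)]


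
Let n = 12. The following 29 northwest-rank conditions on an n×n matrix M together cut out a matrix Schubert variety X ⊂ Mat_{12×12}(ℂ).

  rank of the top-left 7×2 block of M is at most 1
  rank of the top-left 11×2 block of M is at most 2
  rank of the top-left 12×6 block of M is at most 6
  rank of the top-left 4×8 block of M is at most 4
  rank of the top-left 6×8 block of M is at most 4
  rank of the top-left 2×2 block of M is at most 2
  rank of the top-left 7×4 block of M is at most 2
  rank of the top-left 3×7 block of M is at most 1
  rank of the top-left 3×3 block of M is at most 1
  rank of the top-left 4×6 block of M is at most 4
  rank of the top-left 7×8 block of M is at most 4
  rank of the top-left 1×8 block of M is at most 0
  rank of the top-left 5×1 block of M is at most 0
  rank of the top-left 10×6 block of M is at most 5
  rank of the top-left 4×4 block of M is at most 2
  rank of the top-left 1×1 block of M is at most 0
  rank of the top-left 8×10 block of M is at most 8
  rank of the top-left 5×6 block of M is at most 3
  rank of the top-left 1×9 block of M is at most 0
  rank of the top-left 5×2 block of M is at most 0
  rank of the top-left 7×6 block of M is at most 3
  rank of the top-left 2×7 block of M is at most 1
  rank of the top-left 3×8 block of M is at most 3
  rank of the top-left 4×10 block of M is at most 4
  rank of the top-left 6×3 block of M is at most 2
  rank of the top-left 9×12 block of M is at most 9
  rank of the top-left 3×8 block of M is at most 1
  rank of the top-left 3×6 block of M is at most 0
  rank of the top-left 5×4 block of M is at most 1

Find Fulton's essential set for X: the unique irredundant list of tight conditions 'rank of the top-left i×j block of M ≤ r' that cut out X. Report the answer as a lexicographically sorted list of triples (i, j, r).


The tightest implied rank at each (i,j), from the 29 conditions:

  row 1: 0 0 0 0 0 0 0 0 0 1 1 1
  row 2: 0 0 0 0 0 0 1 1 1 2 2 2
  row 3: 0 0 0 0 0 0 1 1 2 3 3 3
  row 4: 0 0 1 1 1 1 2 2 3 4 4 4
  row 5: 0 0 1 1 2 2 3 3 4 5 5 5
  row 6: 1 1 2 2 3 3 4 4 5 6 6 6
  row 7: 1 1 2 2 3 3 4 4 5 6 7 7
  row 8: 1 2 3 3 4 4 5 5 6 7 8 8
  row 9: 1 2 3 4 5 5 6 6 7 8 9 9
  row 10: 1 2 3 4 5 5 6 7 8 9 10 10
  row 11: 1 2 3 4 5 6 7 8 9 10 11 11
  row 12: 1 2 3 4 5 6 7 8 9 10 11 12

reading off 1-entries of Δ²R: w = (10, 7, 9, 3, 5, 1, 11, 2, 4, 8, 6, 12).

|D(w)|=32, |Ess(w)|=10:

[(1, 9, 0), (3, 6, 0), (3, 8, 1), (5, 2, 0), (5, 4, 1), (7, 2, 1), (7, 4, 2), (7, 6, 3), (7, 8, 4), (10, 6, 5)]


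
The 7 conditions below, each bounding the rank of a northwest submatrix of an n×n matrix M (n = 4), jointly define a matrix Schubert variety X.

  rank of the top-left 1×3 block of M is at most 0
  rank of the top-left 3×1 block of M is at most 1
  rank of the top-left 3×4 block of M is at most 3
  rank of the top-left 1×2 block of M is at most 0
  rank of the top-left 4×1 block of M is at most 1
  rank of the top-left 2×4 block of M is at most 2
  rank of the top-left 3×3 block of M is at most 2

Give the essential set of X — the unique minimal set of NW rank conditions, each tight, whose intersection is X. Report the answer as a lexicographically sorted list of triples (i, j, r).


Recovering R(i,j) via the rank-extension bound from the 7 conditions:

  0, 0, 0, 1
  1, 1, 1, 2
  1, 2, 2, 3
  1, 2, 3, 4

hence w(1..4) = (4, 1, 2, 3).

D(w) has 3 cells with 1 SE-corner; essential set:

[(1, 3, 0)]


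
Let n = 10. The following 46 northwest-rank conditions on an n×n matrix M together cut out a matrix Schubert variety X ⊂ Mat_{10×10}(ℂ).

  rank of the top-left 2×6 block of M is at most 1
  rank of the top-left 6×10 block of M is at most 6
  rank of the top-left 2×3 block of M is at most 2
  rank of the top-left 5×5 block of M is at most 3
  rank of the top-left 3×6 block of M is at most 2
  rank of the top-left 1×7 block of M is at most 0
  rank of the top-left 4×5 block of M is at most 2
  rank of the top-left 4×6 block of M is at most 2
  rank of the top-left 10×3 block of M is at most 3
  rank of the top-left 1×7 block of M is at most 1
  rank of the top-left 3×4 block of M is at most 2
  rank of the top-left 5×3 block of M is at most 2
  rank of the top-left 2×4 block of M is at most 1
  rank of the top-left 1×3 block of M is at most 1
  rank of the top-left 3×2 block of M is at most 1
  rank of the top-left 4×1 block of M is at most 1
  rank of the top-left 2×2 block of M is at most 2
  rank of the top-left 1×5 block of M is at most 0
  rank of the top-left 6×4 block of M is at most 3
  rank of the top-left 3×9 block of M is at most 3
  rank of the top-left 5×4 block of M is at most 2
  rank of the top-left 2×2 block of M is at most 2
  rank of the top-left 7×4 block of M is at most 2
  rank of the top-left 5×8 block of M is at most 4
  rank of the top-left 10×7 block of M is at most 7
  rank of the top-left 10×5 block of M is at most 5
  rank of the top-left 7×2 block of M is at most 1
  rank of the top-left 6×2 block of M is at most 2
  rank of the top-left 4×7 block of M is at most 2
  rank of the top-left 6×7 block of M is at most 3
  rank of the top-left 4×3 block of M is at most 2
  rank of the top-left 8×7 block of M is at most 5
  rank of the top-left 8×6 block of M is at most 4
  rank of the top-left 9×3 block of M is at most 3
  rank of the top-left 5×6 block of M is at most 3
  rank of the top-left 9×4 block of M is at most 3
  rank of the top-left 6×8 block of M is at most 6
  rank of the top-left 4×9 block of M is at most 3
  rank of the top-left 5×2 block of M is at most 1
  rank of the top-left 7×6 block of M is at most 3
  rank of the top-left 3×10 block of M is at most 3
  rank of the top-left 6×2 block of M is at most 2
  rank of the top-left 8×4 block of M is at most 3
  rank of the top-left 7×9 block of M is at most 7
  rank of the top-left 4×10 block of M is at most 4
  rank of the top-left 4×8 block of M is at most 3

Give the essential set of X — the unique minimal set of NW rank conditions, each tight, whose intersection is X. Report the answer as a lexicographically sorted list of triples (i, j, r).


Recovering R(i,j) via the rank-extension bound from the 46 conditions:

  0  0  0  0  0  0  0  1  1  1
  1  1  1  1  1  1  1  2  2  2
  1  1  2  2  2  2  2  3  3  3
  1  1  2  2  2  2  2  3  3  4
  1  1  2  2  3  3  3  4  4  5
  1  1  2  2  3  3  3  4  5  6
  1  1  2  2  3  3  4  5  6  7
  1  2  3  3  4  4  5  6  7  8
  1  2  3  3  4  5  6  7  8  9
  1  2  3  4  5  6  7  8  9  10

the unique w with this rank table is (8, 1, 3, 10, 5, 9, 7, 2, 6, 4).

ℓ(w)=24; the 8 essential cells (i,j,r):

[(1, 7, 0), (4, 7, 2), (4, 9, 3), (6, 7, 3), (7, 2, 1), (7, 4, 2), (7, 6, 3), (9, 4, 3)]


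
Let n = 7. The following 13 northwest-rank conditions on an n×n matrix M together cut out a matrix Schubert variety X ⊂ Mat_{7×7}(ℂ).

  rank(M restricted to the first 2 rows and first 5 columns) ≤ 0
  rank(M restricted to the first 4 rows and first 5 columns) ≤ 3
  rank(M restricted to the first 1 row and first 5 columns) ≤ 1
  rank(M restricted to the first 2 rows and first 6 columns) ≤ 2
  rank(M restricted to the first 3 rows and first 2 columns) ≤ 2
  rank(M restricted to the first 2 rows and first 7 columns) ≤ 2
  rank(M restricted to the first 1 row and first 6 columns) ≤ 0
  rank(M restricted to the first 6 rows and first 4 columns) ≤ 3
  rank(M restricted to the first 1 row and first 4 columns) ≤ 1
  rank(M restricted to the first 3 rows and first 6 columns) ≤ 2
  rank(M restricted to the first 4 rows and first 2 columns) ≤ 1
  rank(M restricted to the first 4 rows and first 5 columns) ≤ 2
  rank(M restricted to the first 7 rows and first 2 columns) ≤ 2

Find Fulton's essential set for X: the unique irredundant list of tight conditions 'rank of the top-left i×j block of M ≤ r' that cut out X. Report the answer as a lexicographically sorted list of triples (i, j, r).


Computing R[i][j] = min implied NW-rank bound (n=7, 13 conditions):

  i=1: 0 | 0 | 0 | 0 | 0 | 0 | 1
  i=2: 0 | 0 | 0 | 0 | 0 | 1 | 2
  i=3: 1 | 1 | 1 | 1 | 1 | 2 | 3
  i=4: 1 | 1 | 2 | 2 | 2 | 3 | 4
  i=5: 1 | 2 | 3 | 3 | 3 | 4 | 5
  i=6: 1 | 2 | 3 | 3 | 4 | 5 | 6
  i=7: 1 | 2 | 3 | 4 | 5 | 6 | 7

second differences of R give the permutation w = (7, 6, 1, 3, 2, 5, 4).

Rothe diagram D(w) (13 cells), 4 SE-corners (essential conditions):

[(1, 6, 0), (2, 5, 0), (4, 2, 1), (6, 4, 3)]


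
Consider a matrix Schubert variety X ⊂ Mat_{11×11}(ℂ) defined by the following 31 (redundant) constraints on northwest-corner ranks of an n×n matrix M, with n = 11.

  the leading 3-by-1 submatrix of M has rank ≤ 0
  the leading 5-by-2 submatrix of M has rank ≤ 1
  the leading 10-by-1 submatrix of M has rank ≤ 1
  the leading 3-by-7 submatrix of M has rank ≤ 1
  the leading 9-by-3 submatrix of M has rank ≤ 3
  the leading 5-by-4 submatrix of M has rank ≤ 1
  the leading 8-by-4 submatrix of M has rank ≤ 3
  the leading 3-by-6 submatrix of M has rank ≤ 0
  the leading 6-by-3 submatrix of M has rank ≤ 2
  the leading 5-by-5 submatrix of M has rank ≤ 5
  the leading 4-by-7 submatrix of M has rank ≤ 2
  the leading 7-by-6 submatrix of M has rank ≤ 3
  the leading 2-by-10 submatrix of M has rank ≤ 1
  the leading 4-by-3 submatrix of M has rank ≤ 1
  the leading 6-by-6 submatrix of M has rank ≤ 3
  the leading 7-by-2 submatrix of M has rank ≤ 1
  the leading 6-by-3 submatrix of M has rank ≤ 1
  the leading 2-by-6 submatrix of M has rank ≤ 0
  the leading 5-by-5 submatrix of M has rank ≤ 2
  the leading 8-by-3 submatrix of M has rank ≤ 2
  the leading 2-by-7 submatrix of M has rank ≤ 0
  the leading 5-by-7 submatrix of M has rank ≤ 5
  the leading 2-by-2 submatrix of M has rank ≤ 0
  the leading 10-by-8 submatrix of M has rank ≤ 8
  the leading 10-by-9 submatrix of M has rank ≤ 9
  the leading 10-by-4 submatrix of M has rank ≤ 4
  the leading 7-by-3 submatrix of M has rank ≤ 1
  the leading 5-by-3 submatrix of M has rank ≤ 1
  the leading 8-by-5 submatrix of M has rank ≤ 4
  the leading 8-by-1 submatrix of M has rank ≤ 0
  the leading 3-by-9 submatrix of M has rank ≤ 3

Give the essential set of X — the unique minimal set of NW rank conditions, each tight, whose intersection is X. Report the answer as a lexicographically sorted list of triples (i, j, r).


Rank table r_w(11×11) implied by the 31 constraints:

  row 1: 0 0 0 0 0 0 0 1 1 1 1
  row 2: 0 0 0 0 0 0 0 1 1 1 2
  row 3: 0 0 0 0 0 0 1 2 2 2 3
  row 4: 0 1 1 1 1 1 2 3 3 3 4
  row 5: 0 1 1 1 2 2 3 4 4 4 5
  row 6: 0 1 1 2 3 3 4 5 5 5 6
  row 7: 0 1 1 2 3 3 4 5 6 6 7
  row 8: 0 1 2 3 4 4 5 6 7 7 8
  row 9: 1 2 3 4 5 5 6 7 8 8 9
  row 10: 1 2 3 4 5 6 7 8 9 9 10
  row 11: 1 2 3 4 5 6 7 8 9 10 11

the unique w with this rank table is (8, 11, 7, 2, 5, 4, 9, 3, 1, 6, 10).

Rothe diagram D(w) (32 cells), 7 SE-corners (essential conditions):

[(2, 7, 0), (2, 10, 1), (3, 6, 0), (5, 4, 1), (7, 3, 1), (7, 6, 3), (8, 1, 0)]


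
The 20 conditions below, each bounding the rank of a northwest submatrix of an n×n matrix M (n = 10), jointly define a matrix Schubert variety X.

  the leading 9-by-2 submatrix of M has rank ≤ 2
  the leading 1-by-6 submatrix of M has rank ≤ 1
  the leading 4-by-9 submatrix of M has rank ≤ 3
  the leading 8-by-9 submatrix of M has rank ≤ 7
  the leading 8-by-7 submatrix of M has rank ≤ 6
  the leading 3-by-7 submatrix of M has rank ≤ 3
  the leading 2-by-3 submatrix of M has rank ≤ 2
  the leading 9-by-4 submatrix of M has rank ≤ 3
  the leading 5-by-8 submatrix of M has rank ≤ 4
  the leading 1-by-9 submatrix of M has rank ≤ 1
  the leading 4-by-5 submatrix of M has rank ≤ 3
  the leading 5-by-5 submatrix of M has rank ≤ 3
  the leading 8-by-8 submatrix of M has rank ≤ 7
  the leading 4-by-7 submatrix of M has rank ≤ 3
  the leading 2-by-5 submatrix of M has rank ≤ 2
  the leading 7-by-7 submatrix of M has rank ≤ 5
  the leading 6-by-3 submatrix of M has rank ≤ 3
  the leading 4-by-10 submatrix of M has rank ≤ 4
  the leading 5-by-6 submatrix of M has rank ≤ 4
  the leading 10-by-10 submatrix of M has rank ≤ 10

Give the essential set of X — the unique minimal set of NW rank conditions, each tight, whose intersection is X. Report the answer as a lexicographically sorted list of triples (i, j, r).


The tightest implied rank at each (i,j), from the 20 conditions:

  row 1: 1, 1, 1, 1, 1, 1, 1, 1, 1, 1
  row 2: 1, 2, 2, 2, 2, 2, 2, 2, 2, 2
  row 3: 1, 2, 3, 3, 3, 3, 3, 3, 3, 3
  row 4: 1, 2, 3, 3, 3, 3, 3, 3, 3, 4
  row 5: 1, 2, 3, 3, 3, 4, 4, 4, 4, 5
  row 6: 1, 2, 3, 3, 4, 5, 5, 5, 5, 6
  row 7: 1, 2, 3, 3, 4, 5, 5, 6, 6, 7
  row 8: 1, 2, 3, 3, 4, 5, 6, 7, 7, 8
  row 9: 1, 2, 3, 3, 4, 5, 6, 7, 8, 9
  row 10: 1, 2, 3, 4, 5, 6, 7, 8, 9, 10

giving w = (1, 2, 3, 10, 6, 5, 8, 7, 9, 4) via Δ²R.

D(w) has 13 cells with 4 SE-corners; essential set:

[(4, 9, 3), (5, 5, 3), (7, 7, 5), (9, 4, 3)]
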